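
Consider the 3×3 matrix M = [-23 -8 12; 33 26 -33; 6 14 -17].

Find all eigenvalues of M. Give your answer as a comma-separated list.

The characteristic polynomial is p(μ) = det(μI - M).
Expanding along the first row, p(μ) = μ^3 + 14μ^2 + 5μ - 308.
Rational-root test: μ = 4 gives p(4) = 0.
Factor out (μ - 4): p(μ) = (μ - 4)·(μ^2 + 18μ + 77).
The quadratic factors as (μ + 11)·(μ + 7).
Eigenvalues: -11, -7, 4.

-11, -7, 4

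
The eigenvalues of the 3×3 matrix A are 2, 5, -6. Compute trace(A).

1

trace(A) is the sum of the eigenvalues: (2) + (5) + (-6) = 1.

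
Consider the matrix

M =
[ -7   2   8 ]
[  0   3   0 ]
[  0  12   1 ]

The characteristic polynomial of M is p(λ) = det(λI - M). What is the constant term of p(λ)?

p(λ) = λ^3 + 3λ^2 - 25λ + 21.
The constant term is 21.

21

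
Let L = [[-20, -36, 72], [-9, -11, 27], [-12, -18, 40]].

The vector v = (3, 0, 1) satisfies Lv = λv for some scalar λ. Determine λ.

Compute Lv: L·(3, 0, 1) = (12, 0, 4).
Since Lv = λv, compare component 1: 12 = λ·3, so λ = 4.

4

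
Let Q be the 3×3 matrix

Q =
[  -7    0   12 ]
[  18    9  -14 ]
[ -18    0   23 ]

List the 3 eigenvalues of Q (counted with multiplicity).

5, 9, 11

Compute the characteristic polynomial p(λ) = det(λI - Q).
Expanding along the first row, p(λ) = λ^3 - 25λ^2 + 199λ - 495.
Rational-root test: λ = 9 gives p(9) = 0.
Factor out (λ - 9): p(λ) = (λ - 9)·(λ^2 - 16λ + 55).
The quadratic factors as (λ - 5)·(λ - 11).
Eigenvalues: 5, 9, 11.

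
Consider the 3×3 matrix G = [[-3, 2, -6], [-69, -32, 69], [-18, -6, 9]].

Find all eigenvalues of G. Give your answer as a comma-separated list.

The characteristic polynomial is p(r) = det(rI - G).
Cofactor expansion gives p(r) = r^3 + 26r^2 + 225r + 648.
Try r = -9: p(-9) = 0, so -9 is a root.
Dividing by (r + 9) leaves r^2 + 17r + 72.
The quadratic factors as (r + 9)·(r + 8).
Eigenvalues: -9, -9, -8.

-9, -9, -8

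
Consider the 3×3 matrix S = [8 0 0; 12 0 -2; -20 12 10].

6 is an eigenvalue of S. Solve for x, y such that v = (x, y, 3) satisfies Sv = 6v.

0, -1

We need (S - 6I)v = 0.
S - 6I = [[2, 0, 0], [12, -6, -2], [-20, 12, 4]].
Row 1: (2)·x + (0)·y + (0)·3 = 0
Row 2: (12)·x + (-6)·y + (-2)·3 = 0
Row 3: (-20)·x + (12)·y + (4)·3 = 0
Solving gives x = 0, y = -1.
Check: S·(0, -1, 3) = (0, -6, 18) = 6·(0, -1, 3).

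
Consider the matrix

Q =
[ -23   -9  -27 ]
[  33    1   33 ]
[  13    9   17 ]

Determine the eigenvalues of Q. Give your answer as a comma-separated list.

-10, 1, 4

The characteristic polynomial is p(λ) = det(λI - Q).
Cofactor expansion gives p(λ) = λ^3 + 5λ^2 - 46λ + 40.
Since p(4) = 0, λ = 4 is a root.
Factor out (λ - 4): p(λ) = (λ - 4)·(λ^2 + 9λ - 10).
The quadratic factors as (λ + 10)·(λ - 1).
Eigenvalues: -10, 1, 4.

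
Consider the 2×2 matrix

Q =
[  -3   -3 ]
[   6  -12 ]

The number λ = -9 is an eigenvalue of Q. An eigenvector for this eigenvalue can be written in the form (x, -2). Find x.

-1

We need (Q + 9I)v = 0.
Q + 9I = [[6, -3], [6, -3]].
Row 1: (6)·x + (-3)·-2 = 0
Row 2: (6)·x + (-3)·-2 = 0
Solving gives x = -1.
Check: Q·(-1, -2) = (9, 18) = -9·(-1, -2).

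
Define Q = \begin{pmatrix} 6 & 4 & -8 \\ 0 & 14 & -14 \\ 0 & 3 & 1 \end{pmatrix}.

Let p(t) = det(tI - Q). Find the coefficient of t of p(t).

p(t) = t^3 - 21t^2 + 146t - 336.
The coefficient of t is 146.

146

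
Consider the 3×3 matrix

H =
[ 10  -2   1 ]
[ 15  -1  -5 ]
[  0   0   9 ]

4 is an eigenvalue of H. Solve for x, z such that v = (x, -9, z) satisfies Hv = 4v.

-3, 0

We need (H - 4I)v = 0.
H - 4I = [[6, -2, 1], [15, -5, -5], [0, 0, 5]].
Row 1: (6)·x + (-2)·-9 + (1)·z = 0
Row 2: (15)·x + (-5)·-9 + (-5)·z = 0
Row 3: (0)·x + (0)·-9 + (5)·z = 0
Solving gives x = -3, z = 0.
Check: H·(-3, -9, 0) = (-12, -36, 0) = 4·(-3, -9, 0).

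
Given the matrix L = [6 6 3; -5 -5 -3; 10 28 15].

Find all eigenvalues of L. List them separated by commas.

1, 6, 9

Compute the characteristic polynomial p(μ) = det(μI - L).
Cofactor expansion gives p(μ) = μ^3 - 16μ^2 + 69μ - 54.
Since p(6) = 0, μ = 6 is a root.
Factor out (μ - 6): p(μ) = (μ - 6)·(μ^2 - 10μ + 9).
The quadratic factors as (μ - 1)·(μ - 9).
Eigenvalues: 1, 6, 9.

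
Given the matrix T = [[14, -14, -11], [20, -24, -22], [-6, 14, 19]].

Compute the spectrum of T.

-3, 4, 8

Set up det(λI - T) = 0.
Expanding the 3×3 determinant: p(λ) = λ^3 - 9λ^2 - 4λ + 96.
Try λ = -3: p(-3) = 0, so -3 is a root.
Dividing by (λ + 3) leaves λ^2 - 12λ + 32.
The quadratic factors as (λ - 4)·(λ - 8).
Eigenvalues: -3, 4, 8.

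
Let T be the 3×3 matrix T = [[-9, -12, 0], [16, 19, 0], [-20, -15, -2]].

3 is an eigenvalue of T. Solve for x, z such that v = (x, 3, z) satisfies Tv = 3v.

We need (T - 3I)v = 0.
T - 3I = [[-12, -12, 0], [16, 16, 0], [-20, -15, -5]].
Row 1: (-12)·x + (-12)·3 + (0)·z = 0
Row 2: (16)·x + (16)·3 + (0)·z = 0
Row 3: (-20)·x + (-15)·3 + (-5)·z = 0
Solving gives x = -3, z = 3.
Check: T·(-3, 3, 3) = (-9, 9, 9) = 3·(-3, 3, 3).

-3, 3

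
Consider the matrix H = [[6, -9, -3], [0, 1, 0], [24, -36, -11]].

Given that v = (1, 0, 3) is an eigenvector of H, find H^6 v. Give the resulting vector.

(729, 0, 2187)

First find the eigenvalue: Hv = (-3, 0, -9) = -3·(1, 0, 3), so λ = -3.
Then H^6 v = λ^6·v = (-3)^6·(1, 0, 3) = 729·(1, 0, 3) = (729, 0, 2187).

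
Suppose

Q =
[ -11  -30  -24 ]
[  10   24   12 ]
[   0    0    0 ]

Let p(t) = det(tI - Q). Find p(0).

0

p(0) = det(0·I − Q) = det(−Q) = (−1)^3·det(Q).
det(Q) = 0, so p(0) = 0.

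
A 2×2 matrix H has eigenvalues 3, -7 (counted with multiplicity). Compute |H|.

det(H) is the product of the eigenvalues: (3) · (-7) = -21.

-21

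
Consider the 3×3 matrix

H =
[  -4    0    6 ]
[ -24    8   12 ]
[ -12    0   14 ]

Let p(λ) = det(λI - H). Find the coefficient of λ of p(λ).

p(λ) = λ^3 - 18λ^2 + 96λ - 128.
The coefficient of λ is 96.

96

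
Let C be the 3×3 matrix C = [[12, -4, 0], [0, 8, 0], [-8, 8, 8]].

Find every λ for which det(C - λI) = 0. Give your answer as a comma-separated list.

The characteristic polynomial is p(μ) = det(μI - C).
Expanding the 3×3 determinant: p(μ) = μ^3 - 28μ^2 + 256μ - 768.
Rational-root test: μ = 8 gives p(8) = 0.
Dividing by (μ - 8) leaves μ^2 - 20μ + 96.
The quadratic factors as (μ - 8)·(μ - 12).
Eigenvalues: 8, 8, 12.

8, 8, 12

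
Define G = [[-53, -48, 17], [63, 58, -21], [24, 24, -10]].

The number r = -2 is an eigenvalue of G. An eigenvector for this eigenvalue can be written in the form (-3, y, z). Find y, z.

We need (G + 2I)v = 0.
G + 2I = [[-51, -48, 17], [63, 60, -21], [24, 24, -8]].
Row 1: (-51)·-3 + (-48)·y + (17)·z = 0
Row 2: (63)·-3 + (60)·y + (-21)·z = 0
Row 3: (24)·-3 + (24)·y + (-8)·z = 0
Solving gives y = 0, z = -9.
Check: G·(-3, 0, -9) = (6, 0, 18) = -2·(-3, 0, -9).

0, -9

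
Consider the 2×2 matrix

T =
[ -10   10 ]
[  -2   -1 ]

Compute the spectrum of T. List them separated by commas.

det(T - λI) = (-10 - λ)(-1 - λ) - (10)·(-2) = λ^2 + 11λ + 30.
This factors as (λ + 6)·(λ + 5) = 0.
Eigenvalues: -6, -5.

-6, -5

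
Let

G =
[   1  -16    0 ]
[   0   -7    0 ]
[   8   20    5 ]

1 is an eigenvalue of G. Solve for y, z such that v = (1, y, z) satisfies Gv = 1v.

We need (G - 1I)v = 0.
G - 1I = [[0, -16, 0], [0, -8, 0], [8, 20, 4]].
Row 1: (0)·1 + (-16)·y + (0)·z = 0
Row 2: (0)·1 + (-8)·y + (0)·z = 0
Row 3: (8)·1 + (20)·y + (4)·z = 0
Solving gives y = 0, z = -2.
Check: G·(1, 0, -2) = (1, 0, -2) = 1·(1, 0, -2).

0, -2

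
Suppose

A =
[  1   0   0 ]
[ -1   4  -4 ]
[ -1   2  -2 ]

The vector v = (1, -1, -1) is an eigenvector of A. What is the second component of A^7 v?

-1

First find the eigenvalue: Av = (1, -1, -1) = 1·(1, -1, -1), so λ = 1.
Then A^7 v = λ^7·v = 1^7·(1, -1, -1) = 1·(1, -1, -1) = (1, -1, -1).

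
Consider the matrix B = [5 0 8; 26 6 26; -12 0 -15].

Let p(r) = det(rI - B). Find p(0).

-126

p(0) = det(0·I − B) = det(−B) = (−1)^3·det(B).
det(B) = 126, so p(0) = -126.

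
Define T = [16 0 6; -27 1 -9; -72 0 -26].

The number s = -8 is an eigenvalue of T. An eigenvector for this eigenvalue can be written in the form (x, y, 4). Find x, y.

-1, 1

We need (T + 8I)v = 0.
T + 8I = [[24, 0, 6], [-27, 9, -9], [-72, 0, -18]].
Row 1: (24)·x + (0)·y + (6)·4 = 0
Row 2: (-27)·x + (9)·y + (-9)·4 = 0
Row 3: (-72)·x + (0)·y + (-18)·4 = 0
Solving gives x = -1, y = 1.
Check: T·(-1, 1, 4) = (8, -8, -32) = -8·(-1, 1, 4).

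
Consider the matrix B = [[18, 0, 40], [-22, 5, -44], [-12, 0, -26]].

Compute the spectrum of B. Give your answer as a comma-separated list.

Set up det(tI - B) = 0.
Expanding the 3×3 determinant: p(t) = t^3 + 3t^2 - 28t - 60.
Try t = -2: p(-2) = 0, so -2 is a root.
Dividing by (t + 2) leaves t^2 + t - 30.
The quadratic factors as (t + 6)·(t - 5).
Eigenvalues: -6, -2, 5.

-6, -2, 5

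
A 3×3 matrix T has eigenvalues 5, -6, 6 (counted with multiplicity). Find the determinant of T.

det(T) is the product of the eigenvalues: (5) · (-6) · (6) = -180.

-180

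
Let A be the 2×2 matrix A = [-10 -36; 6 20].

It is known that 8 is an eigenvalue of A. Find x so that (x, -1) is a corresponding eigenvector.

We need (A - 8I)v = 0.
A - 8I = [[-18, -36], [6, 12]].
Row 1: (-18)·x + (-36)·-1 = 0
Row 2: (6)·x + (12)·-1 = 0
Solving gives x = 2.
Check: A·(2, -1) = (16, -8) = 8·(2, -1).

2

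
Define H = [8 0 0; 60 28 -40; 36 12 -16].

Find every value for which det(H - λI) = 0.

Compute the characteristic polynomial p(s) = det(sI - H).
Expanding along the first row, p(s) = s^3 - 20s^2 + 128s - 256.
Rational-root test: s = 4 gives p(4) = 0.
Factor out (s - 4): p(s) = (s - 4)·(s^2 - 16s + 64).
The quadratic factor is (s - 8)^2.
Eigenvalues: 4, 8, 8.

4, 8, 8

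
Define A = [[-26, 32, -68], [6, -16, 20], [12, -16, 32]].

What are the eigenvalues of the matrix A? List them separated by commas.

Compute the characteristic polynomial p(λ) = det(λI - A).
Expanding the 3×3 determinant: p(λ) = λ^3 + 10λ^2 + 16λ.
Since p(0) = 0, λ = 0 is a root.
Dividing by λ leaves λ^2 + 10λ + 16.
The quadratic factors as (λ + 8)·(λ + 2).
Eigenvalues: -8, -2, 0.

-8, -2, 0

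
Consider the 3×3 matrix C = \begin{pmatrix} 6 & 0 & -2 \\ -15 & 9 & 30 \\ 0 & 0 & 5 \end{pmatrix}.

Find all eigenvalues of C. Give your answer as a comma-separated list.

5, 6, 9

The characteristic polynomial is p(λ) = det(λI - C).
Cofactor expansion gives p(λ) = λ^3 - 20λ^2 + 129λ - 270.
Rational-root test: λ = 5 gives p(5) = 0.
Factor out (λ - 5): p(λ) = (λ - 5)·(λ^2 - 15λ + 54).
The quadratic factors as (λ - 6)·(λ - 9).
Eigenvalues: 5, 6, 9.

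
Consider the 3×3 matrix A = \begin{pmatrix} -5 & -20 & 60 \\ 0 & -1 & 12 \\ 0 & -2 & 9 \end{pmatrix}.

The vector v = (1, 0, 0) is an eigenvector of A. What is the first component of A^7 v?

First find the eigenvalue: Av = (-5, 0, 0) = -5·(1, 0, 0), so λ = -5.
Then A^7 v = λ^7·v = (-5)^7·(1, 0, 0) = -78125·(1, 0, 0) = (-78125, 0, 0).

-78125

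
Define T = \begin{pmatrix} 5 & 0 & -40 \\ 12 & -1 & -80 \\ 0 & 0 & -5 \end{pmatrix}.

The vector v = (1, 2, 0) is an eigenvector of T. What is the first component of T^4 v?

625

First find the eigenvalue: Tv = (5, 10, 0) = 5·(1, 2, 0), so λ = 5.
Then T^4 v = λ^4·v = 5^4·(1, 2, 0) = 625·(1, 2, 0) = (625, 1250, 0).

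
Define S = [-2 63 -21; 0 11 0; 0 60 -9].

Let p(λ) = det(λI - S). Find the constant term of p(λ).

p(λ) = λ^3 - 103λ - 198.
The constant term is -198.

-198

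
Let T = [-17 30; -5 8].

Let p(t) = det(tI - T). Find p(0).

p(0) = det(0·I − T) = det(−T) = (−1)^2·det(T).
det(T) = 14, so p(0) = 14.

14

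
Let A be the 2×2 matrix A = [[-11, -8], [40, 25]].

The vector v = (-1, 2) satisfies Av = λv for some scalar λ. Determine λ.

5

Compute Av: A·(-1, 2) = (-5, 10).
Since Av = λv, compare component 1: -5 = λ·-1, so λ = 5.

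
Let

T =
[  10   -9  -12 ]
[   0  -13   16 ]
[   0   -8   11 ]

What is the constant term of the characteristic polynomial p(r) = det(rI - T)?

p(0) = det(0·I − T) = det(−T) = (−1)^3·det(T).
det(T) = -150, so p(0) = 150.

150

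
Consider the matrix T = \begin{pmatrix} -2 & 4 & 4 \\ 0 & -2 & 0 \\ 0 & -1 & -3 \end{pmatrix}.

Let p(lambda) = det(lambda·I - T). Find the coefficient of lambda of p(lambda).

16

p(lambda) = lambda^3 + 7·lambda^2 + 16·lambda + 12.
The coefficient of lambda is 16.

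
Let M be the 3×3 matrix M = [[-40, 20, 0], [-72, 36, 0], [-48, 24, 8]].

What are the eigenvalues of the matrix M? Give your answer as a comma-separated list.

The characteristic polynomial is p(μ) = det(μI - M).
Expanding the 3×3 determinant: p(μ) = μ^3 - 4μ^2 - 32μ.
Try μ = 0: p(0) = 0, so 0 is a root.
Factor out μ: p(μ) = μ·(μ^2 - 4μ - 32).
The quadratic factors as (μ + 4)·(μ - 8).
Eigenvalues: -4, 0, 8.

-4, 0, 8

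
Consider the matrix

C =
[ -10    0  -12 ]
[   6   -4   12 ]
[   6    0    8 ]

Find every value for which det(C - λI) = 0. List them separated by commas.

-4, -4, 2

Set up det(μI - C) = 0.
Expanding along the first row, p(μ) = μ^3 + 6μ^2 - 32.
Rational-root test: μ = -4 gives p(-4) = 0.
Dividing by (μ + 4) leaves μ^2 + 2μ - 8.
The quadratic factors as (μ + 4)·(μ - 2).
Eigenvalues: -4, -4, 2.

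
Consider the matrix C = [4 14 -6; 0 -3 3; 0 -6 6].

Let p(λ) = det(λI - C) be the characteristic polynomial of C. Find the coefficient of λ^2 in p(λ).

The coefficient of λ^2 of det(λI - C) is −trace(C).
trace(C) = (4) + (-3) + (6) = 7, so the coefficient is -7.

-7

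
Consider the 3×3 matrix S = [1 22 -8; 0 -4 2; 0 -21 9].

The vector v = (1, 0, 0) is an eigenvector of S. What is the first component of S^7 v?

1

First find the eigenvalue: Sv = (1, 0, 0) = 1·(1, 0, 0), so λ = 1.
Then S^7 v = λ^7·v = 1^7·(1, 0, 0) = 1·(1, 0, 0) = (1, 0, 0).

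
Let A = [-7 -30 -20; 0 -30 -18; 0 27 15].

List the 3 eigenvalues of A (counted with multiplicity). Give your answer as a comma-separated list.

The characteristic polynomial is p(s) = det(sI - A).
Expanding along the first row, p(s) = s^3 + 22s^2 + 141s + 252.
Try s = -7: p(-7) = 0, so -7 is a root.
Dividing by (s + 7) leaves s^2 + 15s + 36.
The quadratic factors as (s + 12)·(s + 3).
Eigenvalues: -12, -7, -3.

-12, -7, -3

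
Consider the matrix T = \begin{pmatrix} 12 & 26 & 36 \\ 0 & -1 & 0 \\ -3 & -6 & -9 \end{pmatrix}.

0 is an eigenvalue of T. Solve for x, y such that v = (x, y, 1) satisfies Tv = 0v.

-3, 0

We need (T)v = 0.
T = [[12, 26, 36], [0, -1, 0], [-3, -6, -9]].
Row 1: (12)·x + (26)·y + (36)·1 = 0
Row 2: (0)·x + (-1)·y + (0)·1 = 0
Row 3: (-3)·x + (-6)·y + (-9)·1 = 0
Solving gives x = -3, y = 0.
Check: T·(-3, 0, 1) = (0, 0, 0) = 0·(-3, 0, 1).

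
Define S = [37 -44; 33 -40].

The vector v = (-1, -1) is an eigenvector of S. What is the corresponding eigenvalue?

Compute Sv: S·(-1, -1) = (7, 7).
Since Sv = λv, compare component 1: 7 = λ·-1, so λ = -7.

-7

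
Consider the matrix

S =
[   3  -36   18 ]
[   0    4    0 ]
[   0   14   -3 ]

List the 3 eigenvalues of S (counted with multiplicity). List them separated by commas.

-3, 3, 4

The characteristic polynomial is p(t) = det(tI - S).
Expanding along the first row, p(t) = t^3 - 4t^2 - 9t + 36.
Try t = 3: p(3) = 0, so 3 is a root.
Dividing by (t - 3) leaves t^2 - t - 12.
The quadratic factors as (t + 3)·(t - 4).
Eigenvalues: -3, 3, 4.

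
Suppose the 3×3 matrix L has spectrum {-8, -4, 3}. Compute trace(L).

trace(L) is the sum of the eigenvalues: (-8) + (-4) + (3) = -9.

-9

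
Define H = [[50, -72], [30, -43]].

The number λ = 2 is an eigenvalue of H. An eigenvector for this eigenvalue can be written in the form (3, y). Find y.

2

We need (H - 2I)v = 0.
H - 2I = [[48, -72], [30, -45]].
Row 1: (48)·3 + (-72)·y = 0
Row 2: (30)·3 + (-45)·y = 0
Solving gives y = 2.
Check: H·(3, 2) = (6, 4) = 2·(3, 2).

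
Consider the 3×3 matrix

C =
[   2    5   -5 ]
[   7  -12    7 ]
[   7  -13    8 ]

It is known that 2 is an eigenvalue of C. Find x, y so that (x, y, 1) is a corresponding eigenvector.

1, 1

We need (C - 2I)v = 0.
C - 2I = [[0, 5, -5], [7, -14, 7], [7, -13, 6]].
Row 1: (0)·x + (5)·y + (-5)·1 = 0
Row 2: (7)·x + (-14)·y + (7)·1 = 0
Row 3: (7)·x + (-13)·y + (6)·1 = 0
Solving gives x = 1, y = 1.
Check: C·(1, 1, 1) = (2, 2, 2) = 2·(1, 1, 1).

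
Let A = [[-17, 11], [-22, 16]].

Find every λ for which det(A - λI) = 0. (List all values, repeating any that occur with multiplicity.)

-6, 5

det(A - λI) = (-17 - λ)(16 - λ) - (11)·(-22) = λ^2 + λ - 30.
This factors as (λ + 6)·(λ - 5) = 0.
Eigenvalues: -6, 5.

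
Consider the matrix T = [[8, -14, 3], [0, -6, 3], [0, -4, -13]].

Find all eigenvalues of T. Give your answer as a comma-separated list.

Compute the characteristic polynomial p(μ) = det(μI - T).
Expanding along the first row, p(μ) = μ^3 + 11μ^2 - 62μ - 720.
Since p(-10) = 0, μ = -10 is a root.
Dividing by (μ + 10) leaves μ^2 + μ - 72.
The quadratic factors as (μ + 9)·(μ - 8).
Eigenvalues: -10, -9, 8.

-10, -9, 8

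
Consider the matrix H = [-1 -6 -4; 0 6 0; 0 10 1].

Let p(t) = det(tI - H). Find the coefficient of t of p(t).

p(t) = t^3 - 6t^2 - t + 6.
The coefficient of t is -1.

-1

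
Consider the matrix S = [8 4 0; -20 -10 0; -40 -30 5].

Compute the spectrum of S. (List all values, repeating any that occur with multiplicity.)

-2, 0, 5

The characteristic polynomial is p(r) = det(rI - S).
Cofactor expansion gives p(r) = r^3 - 3r^2 - 10r.
Try r = 0: p(0) = 0, so 0 is a root.
Dividing by r leaves r^2 - 3r - 10.
The quadratic factors as (r + 2)·(r - 5).
Eigenvalues: -2, 0, 5.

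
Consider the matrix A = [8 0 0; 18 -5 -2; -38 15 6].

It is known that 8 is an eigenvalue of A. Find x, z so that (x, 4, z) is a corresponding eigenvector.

2, -8

We need (A - 8I)v = 0.
A - 8I = [[0, 0, 0], [18, -13, -2], [-38, 15, -2]].
Row 1: (0)·x + (0)·4 + (0)·z = 0
Row 2: (18)·x + (-13)·4 + (-2)·z = 0
Row 3: (-38)·x + (15)·4 + (-2)·z = 0
Solving gives x = 2, z = -8.
Check: A·(2, 4, -8) = (16, 32, -64) = 8·(2, 4, -8).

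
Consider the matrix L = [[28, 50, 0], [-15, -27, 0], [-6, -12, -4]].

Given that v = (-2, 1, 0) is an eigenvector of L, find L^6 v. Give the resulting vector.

First find the eigenvalue: Lv = (-6, 3, 0) = 3·(-2, 1, 0), so λ = 3.
Then L^6 v = λ^6·v = 3^6·(-2, 1, 0) = 729·(-2, 1, 0) = (-1458, 729, 0).

(-1458, 729, 0)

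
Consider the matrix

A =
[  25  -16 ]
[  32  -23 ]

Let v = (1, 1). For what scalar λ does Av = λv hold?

Compute Av: A·(1, 1) = (9, 9).
Since Av = λv, compare component 1: 9 = λ·1, so λ = 9.

9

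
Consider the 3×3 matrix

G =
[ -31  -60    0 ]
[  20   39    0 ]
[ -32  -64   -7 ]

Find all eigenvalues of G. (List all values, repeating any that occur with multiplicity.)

-7, -1, 9

Set up det(λI - G) = 0.
Expanding along the first row, p(λ) = λ^3 - λ^2 - 65λ - 63.
Since p(9) = 0, λ = 9 is a root.
Dividing by (λ - 9) leaves λ^2 + 8λ + 7.
The quadratic factors as (λ + 7)·(λ + 1).
Eigenvalues: -7, -1, 9.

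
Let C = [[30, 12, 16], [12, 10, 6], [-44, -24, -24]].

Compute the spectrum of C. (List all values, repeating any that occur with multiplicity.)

-2, 8, 10

Set up det(λI - C) = 0.
Expanding along the first row, p(λ) = λ^3 - 16λ^2 + 44λ + 160.
Rational-root test: λ = 8 gives p(8) = 0.
Factor out (λ - 8): p(λ) = (λ - 8)·(λ^2 - 8λ - 20).
The quadratic factors as (λ + 2)·(λ - 10).
Eigenvalues: -2, 8, 10.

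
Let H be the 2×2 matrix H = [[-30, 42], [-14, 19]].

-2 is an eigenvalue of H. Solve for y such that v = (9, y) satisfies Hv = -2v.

We need (H + 2I)v = 0.
H + 2I = [[-28, 42], [-14, 21]].
Row 1: (-28)·9 + (42)·y = 0
Row 2: (-14)·9 + (21)·y = 0
Solving gives y = 6.
Check: H·(9, 6) = (-18, -12) = -2·(9, 6).

6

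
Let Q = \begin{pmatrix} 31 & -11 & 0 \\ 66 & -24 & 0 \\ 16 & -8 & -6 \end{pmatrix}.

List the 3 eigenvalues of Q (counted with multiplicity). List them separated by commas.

-6, -2, 9

Compute the characteristic polynomial p(r) = det(rI - Q).
Cofactor expansion gives p(r) = r^3 - r^2 - 60r - 108.
Since p(-6) = 0, r = -6 is a root.
Factor out (r + 6): p(r) = (r + 6)·(r^2 - 7r - 18).
The quadratic factors as (r + 2)·(r - 9).
Eigenvalues: -6, -2, 9.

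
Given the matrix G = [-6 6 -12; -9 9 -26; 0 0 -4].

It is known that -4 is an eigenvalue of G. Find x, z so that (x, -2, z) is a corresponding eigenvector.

0, -1

We need (G + 4I)v = 0.
G + 4I = [[-2, 6, -12], [-9, 13, -26], [0, 0, 0]].
Row 1: (-2)·x + (6)·-2 + (-12)·z = 0
Row 2: (-9)·x + (13)·-2 + (-26)·z = 0
Row 3: (0)·x + (0)·-2 + (0)·z = 0
Solving gives x = 0, z = -1.
Check: G·(0, -2, -1) = (0, 8, 4) = -4·(0, -2, -1).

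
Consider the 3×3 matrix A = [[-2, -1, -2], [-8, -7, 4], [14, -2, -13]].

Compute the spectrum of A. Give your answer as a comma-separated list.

The characteristic polynomial is p(μ) = det(μI - A).
Expanding the 3×3 determinant: p(μ) = μ^3 + 22μ^2 + 159μ + 378.
Rational-root test: μ = -7 gives p(-7) = 0.
Dividing by (μ + 7) leaves μ^2 + 15μ + 54.
The quadratic factors as (μ + 9)·(μ + 6).
Eigenvalues: -9, -7, -6.

-9, -7, -6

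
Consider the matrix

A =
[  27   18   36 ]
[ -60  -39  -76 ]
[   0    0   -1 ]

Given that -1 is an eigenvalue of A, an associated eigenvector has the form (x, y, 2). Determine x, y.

0, -4

We need (A + 1I)v = 0.
A + 1I = [[28, 18, 36], [-60, -38, -76], [0, 0, 0]].
Row 1: (28)·x + (18)·y + (36)·2 = 0
Row 2: (-60)·x + (-38)·y + (-76)·2 = 0
Row 3: (0)·x + (0)·y + (0)·2 = 0
Solving gives x = 0, y = -4.
Check: A·(0, -4, 2) = (0, 4, -2) = -1·(0, -4, 2).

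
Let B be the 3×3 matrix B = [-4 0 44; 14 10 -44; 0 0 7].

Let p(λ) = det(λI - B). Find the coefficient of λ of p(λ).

p(λ) = λ^3 - 13λ^2 + 2λ + 280.
The coefficient of λ is 2.

2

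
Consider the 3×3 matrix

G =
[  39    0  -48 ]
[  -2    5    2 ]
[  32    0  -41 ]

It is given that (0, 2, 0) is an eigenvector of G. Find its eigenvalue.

5

Compute Gv: G·(0, 2, 0) = (0, 10, 0).
Since Gv = λv, compare component 2: 10 = λ·2, so λ = 5.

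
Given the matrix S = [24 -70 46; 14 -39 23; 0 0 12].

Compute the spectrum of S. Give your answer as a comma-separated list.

-11, -4, 12

Compute the characteristic polynomial p(s) = det(sI - S).
Expanding along the first row, p(s) = s^3 + 3s^2 - 136s - 528.
Since p(-4) = 0, s = -4 is a root.
Dividing by (s + 4) leaves s^2 - s - 132.
The quadratic factors as (s + 11)·(s - 12).
Eigenvalues: -11, -4, 12.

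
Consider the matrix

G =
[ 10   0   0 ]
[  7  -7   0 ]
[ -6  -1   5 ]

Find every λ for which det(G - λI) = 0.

-7, 5, 10

G is lower triangular, so its eigenvalues are the diagonal entries.
Diagonal: 10, -7, 5.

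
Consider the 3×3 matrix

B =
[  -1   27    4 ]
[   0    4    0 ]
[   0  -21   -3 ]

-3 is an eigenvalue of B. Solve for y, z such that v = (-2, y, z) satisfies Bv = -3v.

We need (B + 3I)v = 0.
B + 3I = [[2, 27, 4], [0, 7, 0], [0, -21, 0]].
Row 1: (2)·-2 + (27)·y + (4)·z = 0
Row 2: (0)·-2 + (7)·y + (0)·z = 0
Row 3: (0)·-2 + (-21)·y + (0)·z = 0
Solving gives y = 0, z = 1.
Check: B·(-2, 0, 1) = (6, 0, -3) = -3·(-2, 0, 1).

0, 1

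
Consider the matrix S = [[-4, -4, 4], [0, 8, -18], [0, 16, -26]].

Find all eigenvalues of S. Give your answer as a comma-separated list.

Compute the characteristic polynomial p(λ) = det(λI - S).
Cofactor expansion gives p(λ) = λ^3 + 22λ^2 + 152λ + 320.
Try λ = -10: p(-10) = 0, so -10 is a root.
Dividing by (λ + 10) leaves λ^2 + 12λ + 32.
The quadratic factors as (λ + 8)·(λ + 4).
Eigenvalues: -10, -8, -4.

-10, -8, -4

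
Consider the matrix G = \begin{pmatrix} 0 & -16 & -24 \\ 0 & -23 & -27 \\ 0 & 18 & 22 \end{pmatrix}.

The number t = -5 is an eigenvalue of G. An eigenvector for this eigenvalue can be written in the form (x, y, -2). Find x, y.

0, 3

We need (G + 5I)v = 0.
G + 5I = [[5, -16, -24], [0, -18, -27], [0, 18, 27]].
Row 1: (5)·x + (-16)·y + (-24)·-2 = 0
Row 2: (0)·x + (-18)·y + (-27)·-2 = 0
Row 3: (0)·x + (18)·y + (27)·-2 = 0
Solving gives x = 0, y = 3.
Check: G·(0, 3, -2) = (0, -15, 10) = -5·(0, 3, -2).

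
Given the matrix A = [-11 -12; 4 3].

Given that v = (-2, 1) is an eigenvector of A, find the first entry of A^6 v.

-31250

First find the eigenvalue: Av = (10, -5) = -5·(-2, 1), so λ = -5.
Then A^6 v = λ^6·v = (-5)^6·(-2, 1) = 15625·(-2, 1) = (-31250, 15625).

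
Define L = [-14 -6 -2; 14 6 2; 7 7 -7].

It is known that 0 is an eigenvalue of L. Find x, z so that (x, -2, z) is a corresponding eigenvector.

We need (L)v = 0.
L = [[-14, -6, -2], [14, 6, 2], [7, 7, -7]].
Row 1: (-14)·x + (-6)·-2 + (-2)·z = 0
Row 2: (14)·x + (6)·-2 + (2)·z = 0
Row 3: (7)·x + (7)·-2 + (-7)·z = 0
Solving gives x = 1, z = -1.
Check: L·(1, -2, -1) = (0, 0, 0) = 0·(1, -2, -1).

1, -1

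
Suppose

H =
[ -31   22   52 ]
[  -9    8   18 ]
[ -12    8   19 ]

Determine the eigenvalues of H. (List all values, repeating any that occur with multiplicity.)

Compute the characteristic polynomial p(λ) = det(λI - H).
Cofactor expansion gives p(λ) = λ^3 + 4λ^2 - 7λ - 10.
Rational-root test: λ = -5 gives p(-5) = 0.
Factor out (λ + 5): p(λ) = (λ + 5)·(λ^2 - λ - 2).
The quadratic factors as (λ + 1)·(λ - 2).
Eigenvalues: -5, -1, 2.

-5, -1, 2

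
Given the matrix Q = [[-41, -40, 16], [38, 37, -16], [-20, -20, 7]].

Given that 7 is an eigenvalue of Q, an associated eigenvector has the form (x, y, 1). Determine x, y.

We need (Q - 7I)v = 0.
Q - 7I = [[-48, -40, 16], [38, 30, -16], [-20, -20, 0]].
Row 1: (-48)·x + (-40)·y + (16)·1 = 0
Row 2: (38)·x + (30)·y + (-16)·1 = 0
Row 3: (-20)·x + (-20)·y + (0)·1 = 0
Solving gives x = 2, y = -2.
Check: Q·(2, -2, 1) = (14, -14, 7) = 7·(2, -2, 1).

2, -2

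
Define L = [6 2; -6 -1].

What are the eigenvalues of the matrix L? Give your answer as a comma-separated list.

det(L - λI) = (6 - λ)(-1 - λ) - (2)·(-6) = λ^2 - 5λ + 6.
This factors as (λ - 2)·(λ - 3) = 0.
Eigenvalues: 2, 3.

2, 3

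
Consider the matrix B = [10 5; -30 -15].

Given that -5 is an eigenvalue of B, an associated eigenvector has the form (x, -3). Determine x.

We need (B + 5I)v = 0.
B + 5I = [[15, 5], [-30, -10]].
Row 1: (15)·x + (5)·-3 = 0
Row 2: (-30)·x + (-10)·-3 = 0
Solving gives x = 1.
Check: B·(1, -3) = (-5, 15) = -5·(1, -3).

1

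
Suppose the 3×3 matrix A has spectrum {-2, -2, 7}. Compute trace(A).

trace(A) is the sum of the eigenvalues: (-2) + (-2) + (7) = 3.

3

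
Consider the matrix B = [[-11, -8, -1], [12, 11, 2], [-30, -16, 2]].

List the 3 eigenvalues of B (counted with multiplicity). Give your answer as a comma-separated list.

Compute the characteristic polynomial p(r) = det(rI - B).
Cofactor expansion gives p(r) = r^3 - 2r^2 - 23r + 60.
Rational-root test: r = 3 gives p(3) = 0.
Dividing by (r - 3) leaves r^2 + r - 20.
The quadratic factors as (r + 5)·(r - 4).
Eigenvalues: -5, 3, 4.

-5, 3, 4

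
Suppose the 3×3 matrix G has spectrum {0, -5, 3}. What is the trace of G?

-2

trace(G) is the sum of the eigenvalues: (0) + (-5) + (3) = -2.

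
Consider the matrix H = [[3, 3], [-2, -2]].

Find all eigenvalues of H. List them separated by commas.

0, 1

det(H - λI) = (3 - λ)(-2 - λ) - (3)·(-2) = λ^2 - λ.
This factors as λ·(λ - 1) = 0.
Eigenvalues: 0, 1.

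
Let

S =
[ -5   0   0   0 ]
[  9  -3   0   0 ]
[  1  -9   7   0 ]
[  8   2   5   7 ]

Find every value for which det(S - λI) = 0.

-5, -3, 7, 7

S is lower triangular, so its eigenvalues are the diagonal entries.
Diagonal: -5, -3, 7, 7.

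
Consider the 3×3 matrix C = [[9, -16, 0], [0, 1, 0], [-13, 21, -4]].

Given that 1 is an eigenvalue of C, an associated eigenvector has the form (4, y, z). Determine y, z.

We need (C - 1I)v = 0.
C - 1I = [[8, -16, 0], [0, 0, 0], [-13, 21, -5]].
Row 1: (8)·4 + (-16)·y + (0)·z = 0
Row 2: (0)·4 + (0)·y + (0)·z = 0
Row 3: (-13)·4 + (21)·y + (-5)·z = 0
Solving gives y = 2, z = -2.
Check: C·(4, 2, -2) = (4, 2, -2) = 1·(4, 2, -2).

2, -2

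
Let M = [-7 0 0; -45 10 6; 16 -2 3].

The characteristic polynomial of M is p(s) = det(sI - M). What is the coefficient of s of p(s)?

p(s) = s^3 - 6s^2 - 49s + 294.
The coefficient of s is -49.

-49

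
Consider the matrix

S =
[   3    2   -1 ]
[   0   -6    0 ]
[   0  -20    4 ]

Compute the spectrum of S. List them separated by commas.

Compute the characteristic polynomial p(λ) = det(λI - S).
Expanding along the first row, p(λ) = λ^3 - λ^2 - 30λ + 72.
Rational-root test: λ = 3 gives p(3) = 0.
Dividing by (λ - 3) leaves λ^2 + 2λ - 24.
The quadratic factors as (λ + 6)·(λ - 4).
Eigenvalues: -6, 3, 4.

-6, 3, 4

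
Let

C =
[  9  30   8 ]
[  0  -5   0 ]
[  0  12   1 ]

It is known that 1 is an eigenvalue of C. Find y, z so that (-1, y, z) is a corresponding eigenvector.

0, 1

We need (C - 1I)v = 0.
C - 1I = [[8, 30, 8], [0, -6, 0], [0, 12, 0]].
Row 1: (8)·-1 + (30)·y + (8)·z = 0
Row 2: (0)·-1 + (-6)·y + (0)·z = 0
Row 3: (0)·-1 + (12)·y + (0)·z = 0
Solving gives y = 0, z = 1.
Check: C·(-1, 0, 1) = (-1, 0, 1) = 1·(-1, 0, 1).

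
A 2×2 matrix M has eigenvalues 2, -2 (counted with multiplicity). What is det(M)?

det(M) is the product of the eigenvalues: (2) · (-2) = -4.

-4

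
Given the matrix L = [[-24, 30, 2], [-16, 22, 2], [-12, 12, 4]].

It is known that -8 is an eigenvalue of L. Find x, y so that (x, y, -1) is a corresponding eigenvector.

We need (L + 8I)v = 0.
L + 8I = [[-16, 30, 2], [-16, 30, 2], [-12, 12, 12]].
Row 1: (-16)·x + (30)·y + (2)·-1 = 0
Row 2: (-16)·x + (30)·y + (2)·-1 = 0
Row 3: (-12)·x + (12)·y + (12)·-1 = 0
Solving gives x = -2, y = -1.
Check: L·(-2, -1, -1) = (16, 8, 8) = -8·(-2, -1, -1).

-2, -1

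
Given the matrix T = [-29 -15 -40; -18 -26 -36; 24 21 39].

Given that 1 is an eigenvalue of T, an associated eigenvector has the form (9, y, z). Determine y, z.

6, -9

We need (T - 1I)v = 0.
T - 1I = [[-30, -15, -40], [-18, -27, -36], [24, 21, 38]].
Row 1: (-30)·9 + (-15)·y + (-40)·z = 0
Row 2: (-18)·9 + (-27)·y + (-36)·z = 0
Row 3: (24)·9 + (21)·y + (38)·z = 0
Solving gives y = 6, z = -9.
Check: T·(9, 6, -9) = (9, 6, -9) = 1·(9, 6, -9).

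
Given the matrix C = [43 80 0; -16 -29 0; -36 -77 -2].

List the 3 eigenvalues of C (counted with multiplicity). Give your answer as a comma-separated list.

Compute the characteristic polynomial p(r) = det(rI - C).
Expanding the 3×3 determinant: p(r) = r^3 - 12r^2 + 5r + 66.
Since p(-2) = 0, r = -2 is a root.
Dividing by (r + 2) leaves r^2 - 14r + 33.
The quadratic factors as (r - 3)·(r - 11).
Eigenvalues: -2, 3, 11.

-2, 3, 11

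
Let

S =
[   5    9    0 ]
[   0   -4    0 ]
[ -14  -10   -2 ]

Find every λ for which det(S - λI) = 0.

-4, -2, 5

The characteristic polynomial is p(lambda) = det(lambda·I - S).
Cofactor expansion gives p(lambda) = lambda^3 + lambda^2 - 22·lambda - 40.
Rational-root test: lambda = -2 gives p(-2) = 0.
Dividing by (lambda + 2) leaves lambda^2 - lambda - 20.
The quadratic factors as (lambda + 4)·(lambda - 5).
Eigenvalues: -4, -2, 5.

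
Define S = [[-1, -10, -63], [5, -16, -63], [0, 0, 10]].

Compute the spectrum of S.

The characteristic polynomial is p(lambda) = det(lambda·I - S).
Cofactor expansion gives p(lambda) = lambda^3 + 7·lambda^2 - 104·lambda - 660.
Since p(-6) = 0, lambda = -6 is a root.
Factor out (lambda + 6): p(lambda) = (lambda + 6)·(lambda^2 + lambda - 110).
The quadratic factors as (lambda + 11)·(lambda - 10).
Eigenvalues: -11, -6, 10.

-11, -6, 10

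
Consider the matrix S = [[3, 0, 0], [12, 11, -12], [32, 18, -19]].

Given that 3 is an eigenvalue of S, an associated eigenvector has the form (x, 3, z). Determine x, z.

We need (S - 3I)v = 0.
S - 3I = [[0, 0, 0], [12, 8, -12], [32, 18, -22]].
Row 1: (0)·x + (0)·3 + (0)·z = 0
Row 2: (12)·x + (8)·3 + (-12)·z = 0
Row 3: (32)·x + (18)·3 + (-22)·z = 0
Solving gives x = -1, z = 1.
Check: S·(-1, 3, 1) = (-3, 9, 3) = 3·(-1, 3, 1).

-1, 1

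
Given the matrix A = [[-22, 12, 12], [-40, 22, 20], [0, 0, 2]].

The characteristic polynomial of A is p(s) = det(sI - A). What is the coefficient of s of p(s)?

-4

p(s) = s^3 - 2s^2 - 4s + 8.
The coefficient of s is -4.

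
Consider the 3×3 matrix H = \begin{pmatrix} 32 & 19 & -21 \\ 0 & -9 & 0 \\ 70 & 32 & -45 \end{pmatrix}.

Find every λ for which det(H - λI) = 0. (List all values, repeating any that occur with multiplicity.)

Compute the characteristic polynomial p(λ) = det(λI - H).
Cofactor expansion gives p(λ) = λ^3 + 22λ^2 + 147λ + 270.
Since p(-3) = 0, λ = -3 is a root.
Dividing by (λ + 3) leaves λ^2 + 19λ + 90.
The quadratic factors as (λ + 10)·(λ + 9).
Eigenvalues: -10, -9, -3.

-10, -9, -3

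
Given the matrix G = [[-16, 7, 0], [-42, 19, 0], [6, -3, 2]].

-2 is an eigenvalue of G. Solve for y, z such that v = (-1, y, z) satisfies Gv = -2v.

-2, 0

We need (G + 2I)v = 0.
G + 2I = [[-14, 7, 0], [-42, 21, 0], [6, -3, 4]].
Row 1: (-14)·-1 + (7)·y + (0)·z = 0
Row 2: (-42)·-1 + (21)·y + (0)·z = 0
Row 3: (6)·-1 + (-3)·y + (4)·z = 0
Solving gives y = -2, z = 0.
Check: G·(-1, -2, 0) = (2, 4, 0) = -2·(-1, -2, 0).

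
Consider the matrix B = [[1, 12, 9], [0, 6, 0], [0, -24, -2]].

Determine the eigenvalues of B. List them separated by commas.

-2, 1, 6

Compute the characteristic polynomial p(λ) = det(λI - B).
Expanding along the first row, p(λ) = λ^3 - 5λ^2 - 8λ + 12.
Rational-root test: λ = -2 gives p(-2) = 0.
Dividing by (λ + 2) leaves λ^2 - 7λ + 6.
The quadratic factors as (λ - 1)·(λ - 6).
Eigenvalues: -2, 1, 6.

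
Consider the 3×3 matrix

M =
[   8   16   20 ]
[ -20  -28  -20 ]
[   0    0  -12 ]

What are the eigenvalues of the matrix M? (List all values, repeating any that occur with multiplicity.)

-12, -12, -8

Set up det(rI - M) = 0.
Expanding the 3×3 determinant: p(r) = r^3 + 32r^2 + 336r + 1152.
Since p(-8) = 0, r = -8 is a root.
Dividing by (r + 8) leaves r^2 + 24r + 144.
The quadratic factor is (r + 12)^2.
Eigenvalues: -12, -12, -8.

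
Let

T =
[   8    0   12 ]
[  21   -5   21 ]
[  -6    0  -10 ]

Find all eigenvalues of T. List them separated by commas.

Compute the characteristic polynomial p(λ) = det(λI - T).
Expanding along the first row, p(λ) = λ^3 + 7λ^2 + 2λ - 40.
Since p(2) = 0, λ = 2 is a root.
Factor out (λ - 2): p(λ) = (λ - 2)·(λ^2 + 9λ + 20).
The quadratic factors as (λ + 5)·(λ + 4).
Eigenvalues: -5, -4, 2.

-5, -4, 2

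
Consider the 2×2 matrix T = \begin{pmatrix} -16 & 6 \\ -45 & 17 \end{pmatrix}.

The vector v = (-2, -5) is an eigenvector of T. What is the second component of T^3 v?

5

First find the eigenvalue: Tv = (2, 5) = -1·(-2, -5), so λ = -1.
Then T^3 v = λ^3·v = (-1)^3·(-2, -5) = -1·(-2, -5) = (2, 5).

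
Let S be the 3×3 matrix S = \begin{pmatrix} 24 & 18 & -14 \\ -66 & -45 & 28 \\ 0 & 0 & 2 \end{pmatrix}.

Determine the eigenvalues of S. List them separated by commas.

The characteristic polynomial is p(r) = det(rI - S).
Cofactor expansion gives p(r) = r^3 + 19r^2 + 66r - 216.
Since p(-9) = 0, r = -9 is a root.
Dividing by (r + 9) leaves r^2 + 10r - 24.
The quadratic factors as (r + 12)·(r - 2).
Eigenvalues: -12, -9, 2.

-12, -9, 2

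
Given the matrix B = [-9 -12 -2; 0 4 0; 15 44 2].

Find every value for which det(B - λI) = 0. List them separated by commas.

-4, -3, 4

Set up det(λI - B) = 0.
Expanding along the first row, p(λ) = λ^3 + 3λ^2 - 16λ - 48.
Rational-root test: λ = -4 gives p(-4) = 0.
Dividing by (λ + 4) leaves λ^2 - λ - 12.
The quadratic factors as (λ + 3)·(λ - 4).
Eigenvalues: -4, -3, 4.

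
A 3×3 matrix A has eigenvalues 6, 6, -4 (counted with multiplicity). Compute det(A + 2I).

If A has eigenvalues 6, 6, -4, then A + 2I has eigenvalues 8, 8, -2.
det(A + 2I) = (8) · (8) · (-2) = -128.

-128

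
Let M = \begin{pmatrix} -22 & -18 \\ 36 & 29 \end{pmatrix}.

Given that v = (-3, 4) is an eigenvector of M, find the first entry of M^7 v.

First find the eigenvalue: Mv = (-6, 8) = 2·(-3, 4), so λ = 2.
Then M^7 v = λ^7·v = 2^7·(-3, 4) = 128·(-3, 4) = (-384, 512).

-384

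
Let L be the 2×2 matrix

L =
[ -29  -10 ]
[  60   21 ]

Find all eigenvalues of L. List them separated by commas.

det(L - λI) = (-29 - λ)(21 - λ) - (-10)·(60) = λ^2 + 8λ - 9.
This factors as (λ + 9)·(λ - 1) = 0.
Eigenvalues: -9, 1.

-9, 1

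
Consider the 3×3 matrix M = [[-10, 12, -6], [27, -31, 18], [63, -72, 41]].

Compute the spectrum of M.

Set up det(rI - M) = 0.
Expanding along the first row, p(r) = r^3 - 21r - 20.
Rational-root test: r = -4 gives p(-4) = 0.
Factor out (r + 4): p(r) = (r + 4)·(r^2 - 4r - 5).
The quadratic factors as (r + 1)·(r - 5).
Eigenvalues: -4, -1, 5.

-4, -1, 5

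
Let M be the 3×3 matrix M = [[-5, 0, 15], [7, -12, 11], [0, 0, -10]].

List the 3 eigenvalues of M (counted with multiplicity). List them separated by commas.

Set up det(λI - M) = 0.
Cofactor expansion gives p(λ) = λ^3 + 27λ^2 + 230λ + 600.
Try λ = -5: p(-5) = 0, so -5 is a root.
Factor out (λ + 5): p(λ) = (λ + 5)·(λ^2 + 22λ + 120).
The quadratic factors as (λ + 12)·(λ + 10).
Eigenvalues: -12, -10, -5.

-12, -10, -5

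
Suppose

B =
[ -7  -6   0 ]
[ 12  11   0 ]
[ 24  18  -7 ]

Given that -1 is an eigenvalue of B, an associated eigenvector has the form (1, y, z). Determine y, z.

-1, 1

We need (B + 1I)v = 0.
B + 1I = [[-6, -6, 0], [12, 12, 0], [24, 18, -6]].
Row 1: (-6)·1 + (-6)·y + (0)·z = 0
Row 2: (12)·1 + (12)·y + (0)·z = 0
Row 3: (24)·1 + (18)·y + (-6)·z = 0
Solving gives y = -1, z = 1.
Check: B·(1, -1, 1) = (-1, 1, -1) = -1·(1, -1, 1).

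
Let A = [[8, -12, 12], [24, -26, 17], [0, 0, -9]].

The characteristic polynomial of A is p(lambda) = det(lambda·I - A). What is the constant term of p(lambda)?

p(lambda) = lambda^3 + 27·lambda^2 + 242·lambda + 720.
The constant term is 720.

720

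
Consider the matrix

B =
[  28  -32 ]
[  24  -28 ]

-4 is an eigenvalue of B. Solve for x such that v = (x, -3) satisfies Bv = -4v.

We need (B + 4I)v = 0.
B + 4I = [[32, -32], [24, -24]].
Row 1: (32)·x + (-32)·-3 = 0
Row 2: (24)·x + (-24)·-3 = 0
Solving gives x = -3.
Check: B·(-3, -3) = (12, 12) = -4·(-3, -3).

-3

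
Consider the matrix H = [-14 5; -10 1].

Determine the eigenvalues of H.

-9, -4

det(H - sI) = (-14 - s)(1 - s) - (5)·(-10) = s^2 + 13s + 36.
This factors as (s + 9)·(s + 4) = 0.
Eigenvalues: -9, -4.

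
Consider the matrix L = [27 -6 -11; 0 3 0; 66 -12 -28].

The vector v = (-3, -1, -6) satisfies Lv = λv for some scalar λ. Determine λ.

3

Compute Lv: L·(-3, -1, -6) = (-9, -3, -18).
Since Lv = λv, compare component 1: -9 = λ·-3, so λ = 3.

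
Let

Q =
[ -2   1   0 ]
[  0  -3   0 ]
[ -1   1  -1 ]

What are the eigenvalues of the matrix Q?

The characteristic polynomial is p(λ) = det(λI - Q).
Expanding the 3×3 determinant: p(λ) = λ^3 + 6λ^2 + 11λ + 6.
Try λ = -3: p(-3) = 0, so -3 is a root.
Factor out (λ + 3): p(λ) = (λ + 3)·(λ^2 + 3λ + 2).
The quadratic factors as (λ + 2)·(λ + 1).
Eigenvalues: -3, -2, -1.

-3, -2, -1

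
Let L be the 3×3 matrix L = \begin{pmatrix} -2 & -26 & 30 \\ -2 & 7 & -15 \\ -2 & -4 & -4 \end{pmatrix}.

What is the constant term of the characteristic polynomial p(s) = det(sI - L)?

p(0) = det(0·I − L) = det(−L) = (−1)^3·det(L).
det(L) = 264, so p(0) = -264.

-264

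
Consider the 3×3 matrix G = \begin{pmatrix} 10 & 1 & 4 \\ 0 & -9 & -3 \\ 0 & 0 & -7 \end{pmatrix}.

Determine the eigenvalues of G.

G is upper triangular, so its eigenvalues are the diagonal entries.
Diagonal: 10, -9, -7.

-9, -7, 10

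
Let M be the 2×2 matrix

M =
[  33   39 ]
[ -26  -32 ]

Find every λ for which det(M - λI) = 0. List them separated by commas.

-6, 7

det(M - μI) = (33 - μ)(-32 - μ) - (39)·(-26) = μ^2 - μ - 42.
This factors as (μ + 6)·(μ - 7) = 0.
Eigenvalues: -6, 7.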